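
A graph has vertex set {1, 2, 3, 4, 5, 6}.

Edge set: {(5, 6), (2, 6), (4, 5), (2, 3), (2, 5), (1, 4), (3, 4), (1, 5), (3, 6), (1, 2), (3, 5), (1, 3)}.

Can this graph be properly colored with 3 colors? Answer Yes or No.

1, 2, 3, 5 are pairwise adjacent (a clique of size 4), so at least 4 colors are needed.
So 3 colors are not enough.

No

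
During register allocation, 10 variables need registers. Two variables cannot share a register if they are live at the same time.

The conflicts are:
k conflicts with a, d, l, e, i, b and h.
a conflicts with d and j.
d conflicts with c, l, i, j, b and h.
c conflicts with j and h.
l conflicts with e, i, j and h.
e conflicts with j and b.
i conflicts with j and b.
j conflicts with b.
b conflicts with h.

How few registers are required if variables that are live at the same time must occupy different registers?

d, l, i, j are mutually in conflict, so at least 4 registers are needed.
4 registers suffice: register 1 → {d, e}; register 2 → {k, j}; register 3 → {a, c, l, b}; register 4 → {i, h}. Every pair that conflicts lands in different registers.

4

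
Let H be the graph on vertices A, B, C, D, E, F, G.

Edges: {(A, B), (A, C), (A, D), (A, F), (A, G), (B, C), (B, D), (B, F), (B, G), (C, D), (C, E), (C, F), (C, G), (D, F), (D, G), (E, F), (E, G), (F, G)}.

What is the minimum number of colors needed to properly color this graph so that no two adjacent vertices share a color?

6

A, B, C, D, F, G are mutually adjacent (a clique of size 6), so at least 6 colors are needed.
6 colors suffice: A=4, B=6, C=2, D=5, E=4, F=1, G=3. Each edge has distinct colors on its endpoints.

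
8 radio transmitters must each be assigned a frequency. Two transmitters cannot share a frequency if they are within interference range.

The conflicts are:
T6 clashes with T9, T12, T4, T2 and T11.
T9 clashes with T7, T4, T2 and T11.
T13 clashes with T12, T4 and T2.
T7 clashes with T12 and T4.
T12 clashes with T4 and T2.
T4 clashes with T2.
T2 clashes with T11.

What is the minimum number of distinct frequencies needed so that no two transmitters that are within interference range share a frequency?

T6, T9, T2, T11 all conflict with each other, so at least 4 frequencies are needed.
4 frequencies suffice: T6=4, T9=3, T13=4, T7=1, T12=3, T4=2, T2=1, T11=2. Each listed conflict is separated.

4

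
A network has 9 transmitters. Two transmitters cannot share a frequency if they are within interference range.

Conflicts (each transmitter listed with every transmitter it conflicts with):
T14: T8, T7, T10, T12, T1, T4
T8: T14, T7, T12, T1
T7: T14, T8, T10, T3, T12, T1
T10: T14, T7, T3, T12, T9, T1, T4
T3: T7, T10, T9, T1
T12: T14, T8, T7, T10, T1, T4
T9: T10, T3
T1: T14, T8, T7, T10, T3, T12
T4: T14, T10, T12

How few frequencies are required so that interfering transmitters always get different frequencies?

5

T14, T7, T10, T12, T1 are mutually in conflict, so at least 5 frequencies are needed.
5 frequencies suffice: frequency 1 → {T8, T10}; frequency 2 → {T3, T12}; frequency 3 → {T7, T9, T4}; frequency 4 → {T14}; frequency 5 → {T1}. Every pair that conflicts lands in different frequencies.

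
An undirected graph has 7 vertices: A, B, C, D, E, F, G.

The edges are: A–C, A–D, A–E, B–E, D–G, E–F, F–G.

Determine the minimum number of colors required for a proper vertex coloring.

The cycle D-A-E-F-G-D has odd length 5, so it cannot be 2-colored; at least 3 colors are needed.
3 colors suffice: color red → {C, E, G}; color blue → {A, B, F}; color green → {D}. No two adjacent vertices share a color.

3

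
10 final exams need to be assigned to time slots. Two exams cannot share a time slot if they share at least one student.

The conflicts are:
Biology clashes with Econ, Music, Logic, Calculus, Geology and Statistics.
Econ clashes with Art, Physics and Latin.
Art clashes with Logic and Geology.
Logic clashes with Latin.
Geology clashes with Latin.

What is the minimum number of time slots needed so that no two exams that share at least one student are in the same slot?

2

Econ and Physics conflict, so at least 2 time slots are needed.
2 time slots suffice: time slot 1 → {Biology, Art, Physics, Latin}; time slot 2 → {Econ, Music, Logic, Calculus, Geology, Statistics}. Every pair that conflicts lands in different time slots.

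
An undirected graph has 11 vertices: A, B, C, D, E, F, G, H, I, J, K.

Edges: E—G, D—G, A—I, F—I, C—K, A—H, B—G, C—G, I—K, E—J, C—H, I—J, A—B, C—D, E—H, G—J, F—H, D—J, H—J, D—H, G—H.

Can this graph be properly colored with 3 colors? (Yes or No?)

No

C, D, G, H are mutually adjacent (a clique of size 4), so at least 4 colors are needed.
So 3 colors are not enough.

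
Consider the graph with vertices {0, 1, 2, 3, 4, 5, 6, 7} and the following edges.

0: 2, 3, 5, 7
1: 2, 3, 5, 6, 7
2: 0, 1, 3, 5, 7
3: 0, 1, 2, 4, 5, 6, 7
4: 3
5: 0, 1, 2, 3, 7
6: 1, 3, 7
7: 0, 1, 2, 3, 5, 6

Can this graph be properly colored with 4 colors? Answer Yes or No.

1, 2, 3, 5, 7 form a clique, so at least 5 colors are needed.
So 4 colors are not enough.

No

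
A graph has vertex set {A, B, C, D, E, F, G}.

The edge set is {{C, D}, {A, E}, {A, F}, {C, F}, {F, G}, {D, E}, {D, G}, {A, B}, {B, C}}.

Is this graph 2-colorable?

No

The cycle A-E-D-C-F-A has odd length 5, so it cannot be 2-colored; at least 3 colors are needed.
So 2 colors are not enough.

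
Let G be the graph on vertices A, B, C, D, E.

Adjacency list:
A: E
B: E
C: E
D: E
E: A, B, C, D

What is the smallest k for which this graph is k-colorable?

A and E are adjacent, so at least 2 colors are needed.
A valid assignment using 2 colors: A=2, B=2, C=2, D=2, E=1. No two adjacent vertices share a color.

2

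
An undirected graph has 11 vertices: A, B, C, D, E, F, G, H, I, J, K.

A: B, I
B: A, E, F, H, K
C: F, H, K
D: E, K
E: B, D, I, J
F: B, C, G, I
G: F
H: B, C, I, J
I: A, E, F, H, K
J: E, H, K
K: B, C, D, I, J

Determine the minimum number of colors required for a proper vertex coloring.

2

B and K are adjacent, so at least 2 colors are needed.
2 colors suffice: color red → {A, E, F, H, K}; color blue → {B, C, D, G, I, J}. Every edge joins two different colors.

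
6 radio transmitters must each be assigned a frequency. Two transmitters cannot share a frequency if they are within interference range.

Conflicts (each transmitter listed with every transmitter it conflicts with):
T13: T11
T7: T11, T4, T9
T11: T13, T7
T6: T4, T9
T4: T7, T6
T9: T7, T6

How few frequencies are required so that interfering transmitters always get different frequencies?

2

T6 and T9 conflict, so at least 2 frequencies are needed.
Using 2 frequencies: T13=1, T7=1, T11=2, T6=1, T4=2, T9=2. No two conflicting transmitters share a frequency.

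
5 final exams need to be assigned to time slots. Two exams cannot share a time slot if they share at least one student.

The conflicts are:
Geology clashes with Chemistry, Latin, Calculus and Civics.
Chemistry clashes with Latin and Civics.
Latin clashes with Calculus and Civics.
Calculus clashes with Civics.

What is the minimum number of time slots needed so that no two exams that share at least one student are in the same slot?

4

Geology, Latin, Calculus, Civics all conflict with each other, so at least 4 time slots are needed.
4 time slots suffice: time slot 1 → {Geology}; time slot 2 → {Civics}; time slot 3 → {Latin}; time slot 4 → {Chemistry, Calculus}. No two conflicting exams share a time slot.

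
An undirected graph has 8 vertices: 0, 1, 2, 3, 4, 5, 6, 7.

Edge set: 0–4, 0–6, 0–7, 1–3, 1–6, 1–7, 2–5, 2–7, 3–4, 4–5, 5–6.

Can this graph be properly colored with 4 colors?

Yes

The chromatic number is 3. The cycle 4-3-1-6-0-4 has odd length 5, so it cannot be 2-colored; at least 3 colors are needed.
A valid assignment using 3 colors: 0=red, 1=red, 2=green, 3=green, 4=blue, 5=red, 6=blue, 7=blue.
Since 4 ≥ 3, a proper 4-coloring certainly exists.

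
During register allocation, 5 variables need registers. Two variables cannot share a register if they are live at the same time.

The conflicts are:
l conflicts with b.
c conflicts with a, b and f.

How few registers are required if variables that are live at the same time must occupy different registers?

2

l and b conflict, so at least 2 registers are needed.
2 registers suffice: register 1 → {l, c}; register 2 → {a, b, f}. Every pair that conflicts lands in different registers.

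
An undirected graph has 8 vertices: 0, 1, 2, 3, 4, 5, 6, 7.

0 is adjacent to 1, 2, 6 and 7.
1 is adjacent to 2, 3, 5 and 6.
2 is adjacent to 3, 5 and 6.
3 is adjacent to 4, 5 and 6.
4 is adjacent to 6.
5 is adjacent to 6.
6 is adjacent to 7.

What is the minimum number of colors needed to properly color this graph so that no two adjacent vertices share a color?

5

1, 2, 3, 5, 6 form a clique, so at least 5 colors are needed.
5 colors suffice: color red → {6}; color blue → {1, 4, 7}; color green → {0, 3}; color yellow → {2}; color purple → {5}. Every edge joins two different colors.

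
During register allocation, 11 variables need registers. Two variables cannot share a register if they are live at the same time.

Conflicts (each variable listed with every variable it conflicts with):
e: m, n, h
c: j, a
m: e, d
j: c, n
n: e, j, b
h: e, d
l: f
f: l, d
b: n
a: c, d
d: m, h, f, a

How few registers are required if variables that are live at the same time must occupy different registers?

The cycle n-e-h-d-a-c-j-n has odd length 7, so it cannot be 2-colored; at least 3 registers are needed.
3 registers suffice: register 1 → {e, c, l, b, d}; register 2 → {m, n, h, f, a}; register 3 → {j}. Each listed conflict is separated.

3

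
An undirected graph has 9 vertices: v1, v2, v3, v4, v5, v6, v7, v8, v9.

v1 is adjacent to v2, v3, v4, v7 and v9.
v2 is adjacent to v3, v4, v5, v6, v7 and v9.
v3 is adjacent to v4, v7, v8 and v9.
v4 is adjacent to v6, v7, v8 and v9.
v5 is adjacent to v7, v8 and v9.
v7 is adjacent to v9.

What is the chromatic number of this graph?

6

v1, v2, v3, v4, v7, v9 form a clique, so at least 6 colors are needed.
6 colors suffice: color 1 → {v2, v8}; color 2 → {v4, v5}; color 3 → {v3, v6}; color 4 → {v9}; color 5 → {v7}; color 6 → {v1}. No two adjacent vertices share a color.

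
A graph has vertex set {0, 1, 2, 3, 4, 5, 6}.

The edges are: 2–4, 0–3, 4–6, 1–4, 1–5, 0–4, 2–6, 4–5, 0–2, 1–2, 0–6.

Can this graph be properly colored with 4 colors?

The chromatic number is 4. 0, 2, 4, 6 are pairwise adjacent (a clique of size 4), so at least 4 colors are needed.
4 colors suffice: 0=c, 1=c, 2=b, 3=a, 4=a, 5=b, 6=d.
That is already a proper 4-coloring.

Yes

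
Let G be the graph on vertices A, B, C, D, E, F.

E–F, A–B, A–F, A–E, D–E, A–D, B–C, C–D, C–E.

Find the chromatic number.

A, E, F are mutually adjacent, so at least 3 colors are needed.
One proper 3-coloring: A=red, B=blue, C=red, D=green, E=blue, F=green. Each edge has distinct colors on its endpoints.

3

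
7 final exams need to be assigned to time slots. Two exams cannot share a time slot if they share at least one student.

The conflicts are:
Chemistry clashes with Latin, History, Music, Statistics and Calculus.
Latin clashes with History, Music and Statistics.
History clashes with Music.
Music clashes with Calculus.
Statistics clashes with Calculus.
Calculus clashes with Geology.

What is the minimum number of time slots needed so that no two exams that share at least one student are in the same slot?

4

Chemistry, Latin, History, Music are mutually in conflict, so at least 4 time slots are needed.
Using 4 time slots: Chemistry=1, Latin=2, History=4, Music=3, Statistics=3, Calculus=2, Geology=1. No two conflicting exams share a time slot.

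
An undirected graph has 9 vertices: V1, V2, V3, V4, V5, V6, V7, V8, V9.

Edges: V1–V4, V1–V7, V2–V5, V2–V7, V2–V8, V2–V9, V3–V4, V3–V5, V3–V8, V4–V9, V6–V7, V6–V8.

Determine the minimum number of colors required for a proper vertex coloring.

The cycle V2-V8-V3-V4-V9-V2 has odd length 5, so it cannot be 2-colored; at least 3 colors are needed.
3 colors suffice: color R → {V1, V2, V3, V6}; color B → {V4, V5, V7, V8}; color G → {V9}. No two adjacent vertices share a color.

3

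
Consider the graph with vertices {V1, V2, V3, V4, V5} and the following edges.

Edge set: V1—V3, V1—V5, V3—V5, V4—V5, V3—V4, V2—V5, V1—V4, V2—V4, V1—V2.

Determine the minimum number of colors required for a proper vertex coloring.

V1, V3, V4, V5 are pairwise adjacent (a clique of size 4), so at least 4 colors are needed.
4 colors suffice: color 1 → {V1}; color 2 → {V5}; color 3 → {V4}; color 4 → {V2, V3}. No two adjacent vertices share a color.

4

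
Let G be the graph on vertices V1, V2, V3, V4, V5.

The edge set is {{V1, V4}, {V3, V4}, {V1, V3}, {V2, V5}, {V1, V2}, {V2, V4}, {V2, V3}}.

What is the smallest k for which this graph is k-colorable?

V1, V2, V3, V4 are mutually adjacent (a clique of size 4), so at least 4 colors are needed.
4 colors suffice: V1=B, V2=R, V3=G, V4=Y, V5=B. No two adjacent vertices share a color.

4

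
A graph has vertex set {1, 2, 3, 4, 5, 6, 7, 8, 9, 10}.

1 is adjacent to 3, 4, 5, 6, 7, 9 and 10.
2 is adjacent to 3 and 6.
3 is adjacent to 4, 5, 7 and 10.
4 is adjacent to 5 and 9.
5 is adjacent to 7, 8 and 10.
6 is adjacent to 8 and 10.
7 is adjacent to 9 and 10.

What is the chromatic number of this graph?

1, 3, 5, 7, 10 form a clique, so at least 5 colors are needed.
5 colors suffice: color a → {1, 2, 8}; color b → {5, 6, 9}; color c → {3}; color d → {4, 10}; color e → {7}. Every edge joins two different colors.

5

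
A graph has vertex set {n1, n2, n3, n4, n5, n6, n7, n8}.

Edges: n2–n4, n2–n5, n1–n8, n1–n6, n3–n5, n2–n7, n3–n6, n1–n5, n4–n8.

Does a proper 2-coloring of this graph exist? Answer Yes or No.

The cycle n8-n1-n5-n2-n4-n8 has odd length 5, so it cannot be 2-colored; at least 3 colors are needed.
So 2 colors are not enough.

No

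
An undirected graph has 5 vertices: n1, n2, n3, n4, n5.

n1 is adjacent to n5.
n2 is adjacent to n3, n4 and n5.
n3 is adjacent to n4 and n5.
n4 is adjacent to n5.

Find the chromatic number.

4

n2, n3, n4, n5 are pairwise adjacent (a clique of size 4), so at least 4 colors are needed.
4 colors suffice: n1=2, n2=3, n3=2, n4=4, n5=1. No two adjacent vertices share a color.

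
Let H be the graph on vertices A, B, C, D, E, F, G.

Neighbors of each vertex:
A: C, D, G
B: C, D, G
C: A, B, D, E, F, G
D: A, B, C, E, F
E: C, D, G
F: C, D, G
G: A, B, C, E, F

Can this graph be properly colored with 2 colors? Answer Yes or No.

No

C, D, E are mutually adjacent, so at least 3 colors are needed.
So 2 colors are not enough.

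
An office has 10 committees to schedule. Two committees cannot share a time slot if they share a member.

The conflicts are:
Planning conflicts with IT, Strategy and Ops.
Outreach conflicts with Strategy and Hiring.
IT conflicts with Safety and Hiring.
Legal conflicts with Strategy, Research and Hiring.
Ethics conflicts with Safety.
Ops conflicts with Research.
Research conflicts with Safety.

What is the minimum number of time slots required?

3

The cycle Outreach-Hiring-IT-Planning-Strategy-Outreach has odd length 5, so it cannot be 2-colored; at least 3 time slots are needed.
Using 3 time slots: Planning=2, Outreach=2, IT=1, Legal=2, Ethics=1, Strategy=1, Ops=3, Research=1, Safety=2, Hiring=3. Each listed conflict is separated.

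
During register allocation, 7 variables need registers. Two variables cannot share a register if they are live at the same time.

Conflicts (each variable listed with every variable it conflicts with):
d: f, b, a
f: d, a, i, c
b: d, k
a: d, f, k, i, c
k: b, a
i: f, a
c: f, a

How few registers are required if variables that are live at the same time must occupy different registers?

d, f, a are mutually in conflict, so at least 3 registers are needed.
Using 3 registers: d=3, f=2, b=1, a=1, k=2, i=3, c=3. Every pair that conflicts lands in different registers.

3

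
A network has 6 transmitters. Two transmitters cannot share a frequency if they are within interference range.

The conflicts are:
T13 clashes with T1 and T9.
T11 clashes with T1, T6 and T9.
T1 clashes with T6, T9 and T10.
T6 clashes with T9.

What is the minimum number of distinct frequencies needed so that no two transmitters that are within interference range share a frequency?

4

T11, T1, T6, T9 all conflict with each other, so at least 4 frequencies are needed.
4 frequencies suffice: frequency 1 → {T1}; frequency 2 → {T9, T10}; frequency 3 → {T13, T6}; frequency 4 → {T11}. No two conflicting transmitters share a frequency.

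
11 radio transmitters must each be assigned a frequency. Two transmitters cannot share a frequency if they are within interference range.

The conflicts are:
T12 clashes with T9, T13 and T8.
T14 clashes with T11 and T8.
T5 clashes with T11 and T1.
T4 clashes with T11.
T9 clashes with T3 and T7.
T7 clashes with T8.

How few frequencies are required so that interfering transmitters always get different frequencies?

T9 and T7 conflict, so at least 2 frequencies are needed.
A valid assignment using 2 frequencies: T12=2, T14=2, T5=2, T4=2, T9=1, T3=2, T13=1, T11=1, T7=2, T1=1, T8=1. Every pair that conflicts lands in different frequencies.

2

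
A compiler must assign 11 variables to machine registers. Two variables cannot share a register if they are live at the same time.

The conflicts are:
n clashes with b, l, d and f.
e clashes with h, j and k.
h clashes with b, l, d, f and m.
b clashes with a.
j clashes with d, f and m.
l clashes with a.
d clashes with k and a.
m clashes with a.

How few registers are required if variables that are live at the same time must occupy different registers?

2

e and h conflict, so at least 2 registers are needed.
2 registers suffice: register 1 → {n, h, j, k, a}; register 2 → {e, b, l, d, f, m}. No two conflicting variables share a register.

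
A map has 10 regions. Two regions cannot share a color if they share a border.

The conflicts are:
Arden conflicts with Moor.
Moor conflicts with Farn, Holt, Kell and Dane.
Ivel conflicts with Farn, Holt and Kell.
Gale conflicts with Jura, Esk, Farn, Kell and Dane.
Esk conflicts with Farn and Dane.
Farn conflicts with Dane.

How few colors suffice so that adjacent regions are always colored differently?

Gale, Esk, Farn, Dane pairwise conflict, so at least 4 colors are needed.
One proper 4-coloring: Arden=1, Moor=2, Ivel=2, Gale=2, Jura=1, Esk=4, Farn=1, Holt=1, Kell=1, Dane=3. Each listed conflict is separated.

4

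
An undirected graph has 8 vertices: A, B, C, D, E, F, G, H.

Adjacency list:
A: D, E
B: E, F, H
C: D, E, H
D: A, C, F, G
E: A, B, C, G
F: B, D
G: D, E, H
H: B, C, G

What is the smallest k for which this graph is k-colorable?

The cycle D-G-E-B-F-D has odd length 5, so it cannot be 2-colored; at least 3 colors are needed.
One proper 3-coloring: A=2, B=2, C=2, D=1, E=1, F=3, G=2, H=1. Every edge joins two different colors.

3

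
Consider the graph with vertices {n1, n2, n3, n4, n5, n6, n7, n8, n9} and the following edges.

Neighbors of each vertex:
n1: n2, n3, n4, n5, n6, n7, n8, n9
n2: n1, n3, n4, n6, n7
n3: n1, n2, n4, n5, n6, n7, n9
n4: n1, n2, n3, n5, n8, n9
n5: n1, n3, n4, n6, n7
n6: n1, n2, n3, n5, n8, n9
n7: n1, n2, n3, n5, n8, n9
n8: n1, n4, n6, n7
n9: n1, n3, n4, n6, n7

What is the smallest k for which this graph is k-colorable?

n1, n3, n5, n6 are pairwise adjacent (a clique of size 4), so at least 4 colors are needed.
A valid assignment using 4 colors: n1=1, n2=4, n3=2, n4=3, n5=4, n6=3, n7=3, n8=2, n9=4. Every edge joins two different colors.

4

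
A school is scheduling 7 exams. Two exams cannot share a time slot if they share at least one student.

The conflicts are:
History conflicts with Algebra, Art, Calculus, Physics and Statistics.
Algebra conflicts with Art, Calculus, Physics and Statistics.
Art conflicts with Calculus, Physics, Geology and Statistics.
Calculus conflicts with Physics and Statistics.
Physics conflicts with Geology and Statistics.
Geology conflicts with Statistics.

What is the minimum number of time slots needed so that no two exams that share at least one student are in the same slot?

History, Algebra, Art, Calculus, Physics, Statistics are mutually in conflict, so at least 6 time slots are needed.
6 time slots suffice: time slot 1 → {Physics}; time slot 2 → {Statistics}; time slot 3 → {Art}; time slot 4 → {Calculus, Geology}; time slot 5 → {History}; time slot 6 → {Algebra}. Every pair that conflicts lands in different time slots.

6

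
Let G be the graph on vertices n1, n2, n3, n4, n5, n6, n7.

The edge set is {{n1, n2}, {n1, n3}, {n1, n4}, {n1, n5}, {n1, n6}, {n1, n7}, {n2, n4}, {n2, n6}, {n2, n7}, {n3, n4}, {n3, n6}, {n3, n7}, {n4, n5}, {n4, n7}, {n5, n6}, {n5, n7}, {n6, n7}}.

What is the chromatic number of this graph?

4

n1, n3, n4, n7 form a clique, so at least 4 colors are needed.
4 colors suffice: color R → {n1}; color B → {n7}; color G → {n4, n6}; color Y → {n2, n3, n5}. Every edge joins two different colors.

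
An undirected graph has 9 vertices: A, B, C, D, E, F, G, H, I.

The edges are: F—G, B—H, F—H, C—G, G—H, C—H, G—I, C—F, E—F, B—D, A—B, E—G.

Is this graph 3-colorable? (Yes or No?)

No

C, F, G, H are mutually adjacent (a clique of size 4), so at least 4 colors are needed.
So 3 colors are not enough.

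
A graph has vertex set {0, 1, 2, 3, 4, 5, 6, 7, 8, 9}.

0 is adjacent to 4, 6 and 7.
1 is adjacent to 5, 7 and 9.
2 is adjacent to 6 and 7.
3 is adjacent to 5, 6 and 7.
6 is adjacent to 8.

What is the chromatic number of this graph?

6 and 8 are adjacent, so at least 2 colors are needed.
2 colors suffice: 0=b, 1=b, 2=b, 3=b, 4=a, 5=a, 6=a, 7=a, 8=b, 9=a. Each edge has distinct colors on its endpoints.

2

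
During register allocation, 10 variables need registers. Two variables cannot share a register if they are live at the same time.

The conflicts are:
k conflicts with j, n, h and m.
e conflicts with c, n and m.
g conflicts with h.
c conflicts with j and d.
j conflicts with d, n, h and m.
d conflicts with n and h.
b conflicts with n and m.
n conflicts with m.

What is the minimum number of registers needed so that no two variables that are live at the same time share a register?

k, j, n, m all conflict with each other, so at least 4 registers are needed.
4 registers suffice: register 1 → {e, g, j, b}; register 2 → {c, n, h}; register 3 → {d, m}; register 4 → {k}. Each listed conflict is separated.

4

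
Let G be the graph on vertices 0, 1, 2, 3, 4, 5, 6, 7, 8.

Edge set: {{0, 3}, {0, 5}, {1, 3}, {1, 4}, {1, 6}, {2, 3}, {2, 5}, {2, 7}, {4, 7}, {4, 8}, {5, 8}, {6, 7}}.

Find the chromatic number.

3

The cycle 6-1-3-2-7-6 has odd length 5, so it cannot be 2-colored; at least 3 colors are needed.
3 colors suffice: color a → {3, 4, 5, 6}; color b → {0, 1, 7, 8}; color c → {2}. Each edge has distinct colors on its endpoints.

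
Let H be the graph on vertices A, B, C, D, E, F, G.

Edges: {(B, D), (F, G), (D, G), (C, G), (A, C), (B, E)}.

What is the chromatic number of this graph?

2

B and D are adjacent, so at least 2 colors are needed.
2 colors suffice: color red → {A, B, G}; color blue → {C, D, E, F}. No two adjacent vertices share a color.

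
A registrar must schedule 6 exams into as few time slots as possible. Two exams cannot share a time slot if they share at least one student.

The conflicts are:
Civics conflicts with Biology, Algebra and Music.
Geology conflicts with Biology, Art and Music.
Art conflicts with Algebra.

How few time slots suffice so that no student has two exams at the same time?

The cycle Geology-Biology-Civics-Algebra-Art-Geology has odd length 5, so it cannot be 2-colored; at least 3 time slots are needed.
A valid assignment using 3 time slots: Civics=1, Geology=1, Biology=2, Art=3, Algebra=2, Music=2. Each listed conflict is separated.

3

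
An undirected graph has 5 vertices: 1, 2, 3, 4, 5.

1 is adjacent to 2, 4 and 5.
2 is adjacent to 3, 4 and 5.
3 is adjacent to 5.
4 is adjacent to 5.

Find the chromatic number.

4

1, 2, 4, 5 form a clique, so at least 4 colors are needed.
A valid assignment using 4 colors: 1=green, 2=red, 3=green, 4=yellow, 5=blue. No two adjacent vertices share a color.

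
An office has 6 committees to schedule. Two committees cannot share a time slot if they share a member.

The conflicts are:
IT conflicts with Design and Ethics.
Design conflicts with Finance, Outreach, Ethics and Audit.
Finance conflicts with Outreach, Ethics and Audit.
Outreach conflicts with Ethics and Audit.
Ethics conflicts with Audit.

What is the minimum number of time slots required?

5

Design, Finance, Outreach, Ethics, Audit all conflict with each other, so at least 5 time slots are needed.
5 time slots suffice: IT=3, Design=2, Finance=5, Outreach=4, Ethics=1, Audit=3. Every pair that conflicts lands in different time slots.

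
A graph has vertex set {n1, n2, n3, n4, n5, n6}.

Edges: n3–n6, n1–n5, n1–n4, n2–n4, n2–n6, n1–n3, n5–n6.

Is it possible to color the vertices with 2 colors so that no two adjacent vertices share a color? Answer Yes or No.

The cycle n4-n1-n3-n6-n2-n4 has odd length 5, so it cannot be 2-colored; at least 3 colors are needed.
So 2 colors are not enough.

No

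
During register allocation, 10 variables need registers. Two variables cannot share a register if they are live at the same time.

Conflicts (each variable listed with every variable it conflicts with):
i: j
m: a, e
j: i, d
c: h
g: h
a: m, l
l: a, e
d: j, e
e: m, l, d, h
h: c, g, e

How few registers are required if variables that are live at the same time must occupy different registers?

2

j and d conflict, so at least 2 registers are needed.
2 registers suffice: i=2, m=2, j=1, c=1, g=1, a=1, l=2, d=2, e=1, h=2. Every pair that conflicts lands in different registers.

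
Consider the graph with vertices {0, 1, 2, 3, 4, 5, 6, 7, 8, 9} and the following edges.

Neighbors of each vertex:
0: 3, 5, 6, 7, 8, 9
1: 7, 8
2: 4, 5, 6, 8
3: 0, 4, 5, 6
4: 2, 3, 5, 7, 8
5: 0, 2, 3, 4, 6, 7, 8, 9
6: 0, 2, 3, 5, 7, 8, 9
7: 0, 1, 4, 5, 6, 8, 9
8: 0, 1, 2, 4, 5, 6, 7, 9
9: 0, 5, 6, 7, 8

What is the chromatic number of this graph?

0, 5, 6, 7, 8, 9 are mutually adjacent (a clique of size 6), so at least 6 colors are needed.
6 colors suffice: color red → {3, 8}; color blue → {1, 5}; color green → {4, 6}; color yellow → {2, 7}; color purple → {0}; color orange → {9}. Every edge joins two different colors.

6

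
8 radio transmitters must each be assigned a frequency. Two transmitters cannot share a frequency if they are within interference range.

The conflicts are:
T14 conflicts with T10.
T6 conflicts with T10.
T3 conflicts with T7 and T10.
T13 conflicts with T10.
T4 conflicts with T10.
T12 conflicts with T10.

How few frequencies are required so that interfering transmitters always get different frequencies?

T4 and T10 conflict, so at least 2 frequencies are needed.
A valid assignment using 2 frequencies: T14=2, T6=2, T3=2, T13=2, T7=1, T4=2, T12=2, T10=1. Each listed conflict is separated.

2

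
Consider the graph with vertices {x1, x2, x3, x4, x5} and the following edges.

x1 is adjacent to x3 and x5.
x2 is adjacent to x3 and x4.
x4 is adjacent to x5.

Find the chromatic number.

3

The cycle x1-x3-x2-x4-x5-x1 has odd length 5, so it cannot be 2-colored; at least 3 colors are needed.
3 colors suffice: color 1 → {x2, x5}; color 2 → {x3, x4}; color 3 → {x1}. Each edge has distinct colors on its endpoints.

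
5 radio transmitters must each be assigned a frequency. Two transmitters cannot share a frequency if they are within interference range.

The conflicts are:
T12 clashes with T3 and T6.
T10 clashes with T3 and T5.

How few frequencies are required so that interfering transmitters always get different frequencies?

2

T10 and T3 conflict, so at least 2 frequencies are needed.
2 frequencies suffice: frequency 1 → {T12, T10}; frequency 2 → {T3, T6, T5}. No two conflicting transmitters share a frequency.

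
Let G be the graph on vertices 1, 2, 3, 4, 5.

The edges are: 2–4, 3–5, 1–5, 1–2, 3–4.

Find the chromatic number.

The cycle 1-5-3-4-2-1 has odd length 5, so it cannot be 2-colored; at least 3 colors are needed.
3 colors suffice: color red → {1, 3}; color blue → {4, 5}; color green → {2}. Every edge joins two different colors.

3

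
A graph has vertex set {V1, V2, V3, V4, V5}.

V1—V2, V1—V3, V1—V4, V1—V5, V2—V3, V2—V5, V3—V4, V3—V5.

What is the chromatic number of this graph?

4

V1, V2, V3, V5 are mutually adjacent (a clique of size 4), so at least 4 colors are needed.
4 colors suffice: V1=blue, V2=yellow, V3=red, V4=green, V5=green. No two adjacent vertices share a color.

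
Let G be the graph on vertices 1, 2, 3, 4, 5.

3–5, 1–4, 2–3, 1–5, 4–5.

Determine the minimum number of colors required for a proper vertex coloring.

1, 4, 5 are pairwise adjacent, so at least 3 colors are needed.
3 colors suffice: 1=green, 2=red, 3=blue, 4=blue, 5=red. Every edge joins two different colors.

3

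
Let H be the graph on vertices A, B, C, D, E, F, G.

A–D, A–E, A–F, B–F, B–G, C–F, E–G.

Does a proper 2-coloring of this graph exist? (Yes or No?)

The cycle A-E-G-B-F-A has odd length 5, so it cannot be 2-colored; at least 3 colors are needed.
So 2 colors are not enough.

No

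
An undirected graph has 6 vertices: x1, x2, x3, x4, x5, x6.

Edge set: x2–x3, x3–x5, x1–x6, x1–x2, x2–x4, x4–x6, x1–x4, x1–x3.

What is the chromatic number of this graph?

x1, x4, x6 are mutually adjacent, so at least 3 colors are needed.
3 colors suffice: color 1 → {x1, x5}; color 2 → {x3, x4}; color 3 → {x2, x6}. No two adjacent vertices share a color.

3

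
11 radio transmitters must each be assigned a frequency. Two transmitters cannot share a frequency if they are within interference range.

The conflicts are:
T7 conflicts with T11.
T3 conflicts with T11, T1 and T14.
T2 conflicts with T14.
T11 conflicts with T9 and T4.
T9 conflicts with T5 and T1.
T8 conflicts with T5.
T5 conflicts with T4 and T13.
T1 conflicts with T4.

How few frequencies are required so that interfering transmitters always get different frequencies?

2

T5 and T4 conflict, so at least 2 frequencies are needed.
2 frequencies suffice: frequency 1 → {T11, T5, T1, T14}; frequency 2 → {T7, T3, T2, T9, T8, T4, T13}. No two conflicting transmitters share a frequency.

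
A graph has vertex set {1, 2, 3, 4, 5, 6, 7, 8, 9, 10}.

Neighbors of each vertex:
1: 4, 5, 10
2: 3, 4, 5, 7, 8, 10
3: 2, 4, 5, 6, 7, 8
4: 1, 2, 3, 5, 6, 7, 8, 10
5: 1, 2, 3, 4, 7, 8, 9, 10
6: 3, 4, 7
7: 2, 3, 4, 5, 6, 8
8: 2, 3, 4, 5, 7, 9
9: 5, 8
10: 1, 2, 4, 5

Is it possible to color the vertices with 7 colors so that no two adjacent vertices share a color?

Yes

The chromatic number is 6. 2, 3, 4, 5, 7, 8 form a clique, so at least 6 colors are needed.
6 colors suffice: color a → {5, 6}; color b → {4, 9}; color c → {8, 10}; color d → {1, 2}; color e → {3}; color f → {7}.
Since 7 ≥ 6, a proper 7-coloring certainly exists.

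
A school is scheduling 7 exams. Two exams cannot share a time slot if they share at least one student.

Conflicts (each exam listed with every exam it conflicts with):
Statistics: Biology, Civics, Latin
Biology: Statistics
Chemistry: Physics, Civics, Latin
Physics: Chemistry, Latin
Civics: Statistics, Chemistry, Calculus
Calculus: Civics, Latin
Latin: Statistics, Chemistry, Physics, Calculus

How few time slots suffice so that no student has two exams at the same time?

Chemistry, Physics, Latin pairwise conflict, so at least 3 time slots are needed.
Using 3 time slots: Statistics=2, Biology=1, Chemistry=2, Physics=3, Civics=1, Calculus=2, Latin=1. Every pair that conflicts lands in different time slots.

3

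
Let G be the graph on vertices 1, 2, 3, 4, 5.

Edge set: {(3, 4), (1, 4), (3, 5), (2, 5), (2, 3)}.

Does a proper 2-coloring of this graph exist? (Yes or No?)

No

2, 3, 5 are mutually adjacent, so at least 3 colors are needed.
So 2 colors are not enough.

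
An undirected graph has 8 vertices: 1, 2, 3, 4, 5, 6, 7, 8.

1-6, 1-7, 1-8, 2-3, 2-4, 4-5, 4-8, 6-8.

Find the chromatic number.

1, 6, 8 are mutually adjacent, so at least 3 colors are needed.
3 colors suffice: color a → {1, 3, 4}; color b → {2, 5, 7, 8}; color c → {6}. Every edge joins two different colors.

3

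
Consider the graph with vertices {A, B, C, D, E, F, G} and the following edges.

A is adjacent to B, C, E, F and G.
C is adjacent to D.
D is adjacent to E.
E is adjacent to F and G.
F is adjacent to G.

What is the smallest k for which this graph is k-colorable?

4

A, E, F, G are pairwise adjacent (a clique of size 4), so at least 4 colors are needed.
4 colors suffice: A=red, B=blue, C=blue, D=red, E=blue, F=yellow, G=green. No two adjacent vertices share a color.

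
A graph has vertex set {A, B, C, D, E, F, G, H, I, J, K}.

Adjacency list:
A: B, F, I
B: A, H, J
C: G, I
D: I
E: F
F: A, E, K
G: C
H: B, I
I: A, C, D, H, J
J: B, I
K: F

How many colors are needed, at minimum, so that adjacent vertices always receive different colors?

B and H are adjacent, so at least 2 colors are needed.
A valid assignment using 2 colors: A=blue, B=red, C=blue, D=blue, E=blue, F=red, G=red, H=blue, I=red, J=blue, K=blue. No two adjacent vertices share a color.

2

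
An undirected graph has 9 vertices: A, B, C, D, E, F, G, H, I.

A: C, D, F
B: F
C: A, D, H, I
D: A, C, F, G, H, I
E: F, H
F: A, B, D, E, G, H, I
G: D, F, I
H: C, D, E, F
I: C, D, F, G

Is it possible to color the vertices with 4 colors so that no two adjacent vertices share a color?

Yes

The chromatic number is 4. D, F, G, I are mutually adjacent (a clique of size 4), so at least 4 colors are needed.
4 colors suffice: color 1 → {C, F}; color 2 → {B, D, E}; color 3 → {A, H, I}; color 4 → {G}.
That is already a proper 4-coloring.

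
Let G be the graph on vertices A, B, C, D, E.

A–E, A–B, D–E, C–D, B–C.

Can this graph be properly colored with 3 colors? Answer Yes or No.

The chromatic number is 3. The cycle D-C-B-A-E-D has odd length 5, so it cannot be 2-colored; at least 3 colors are needed.
3 colors suffice: color 1 → {B, D}; color 2 → {C, E}; color 3 → {A}.
That is already a proper 3-coloring.

Yes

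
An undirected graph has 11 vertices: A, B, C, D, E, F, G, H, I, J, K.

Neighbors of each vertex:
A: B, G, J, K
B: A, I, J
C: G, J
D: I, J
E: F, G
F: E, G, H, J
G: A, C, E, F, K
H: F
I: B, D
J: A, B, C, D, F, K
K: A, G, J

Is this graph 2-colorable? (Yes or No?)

E, F, G form a triangle, so at least 3 colors are needed.
So 2 colors are not enough.

No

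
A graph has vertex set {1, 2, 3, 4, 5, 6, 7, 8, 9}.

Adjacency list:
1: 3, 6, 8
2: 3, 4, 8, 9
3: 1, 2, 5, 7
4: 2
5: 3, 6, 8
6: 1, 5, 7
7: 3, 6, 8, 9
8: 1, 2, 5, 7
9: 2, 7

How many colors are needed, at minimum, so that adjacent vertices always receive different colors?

1 and 3 are adjacent, so at least 2 colors are needed.
2 colors suffice: color red → {1, 2, 5, 7}; color blue → {3, 4, 6, 8, 9}. Each edge has distinct colors on its endpoints.

2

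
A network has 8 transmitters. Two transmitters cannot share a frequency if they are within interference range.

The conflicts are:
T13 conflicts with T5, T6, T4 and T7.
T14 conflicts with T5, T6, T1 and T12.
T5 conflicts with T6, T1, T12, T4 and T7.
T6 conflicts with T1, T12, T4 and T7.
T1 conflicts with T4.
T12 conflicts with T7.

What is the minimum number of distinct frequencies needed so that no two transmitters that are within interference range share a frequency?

4

T14, T5, T6, T1 are mutually in conflict, so at least 4 frequencies are needed.
4 frequencies suffice: frequency 1 → {T6}; frequency 2 → {T5}; frequency 3 → {T13, T1, T12}; frequency 4 → {T14, T4, T7}. Each listed conflict is separated.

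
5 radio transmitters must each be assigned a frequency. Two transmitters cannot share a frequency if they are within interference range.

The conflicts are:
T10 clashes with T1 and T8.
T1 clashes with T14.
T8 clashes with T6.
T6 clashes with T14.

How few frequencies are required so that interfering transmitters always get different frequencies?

3

The cycle T1-T14-T6-T8-T10-T1 has odd length 5, so it cannot be 2-colored; at least 3 frequencies are needed.
3 frequencies suffice: frequency 1 → {T1, T6}; frequency 2 → {T8, T14}; frequency 3 → {T10}. Every pair that conflicts lands in different frequencies.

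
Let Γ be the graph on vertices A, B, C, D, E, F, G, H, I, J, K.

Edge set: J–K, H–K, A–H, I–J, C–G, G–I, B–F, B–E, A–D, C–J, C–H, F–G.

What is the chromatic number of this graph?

2

A and H are adjacent, so at least 2 colors are needed.
2 colors suffice: A=2, B=1, C=2, D=1, E=2, F=2, G=1, H=1, I=2, J=1, K=2. Each edge has distinct colors on its endpoints.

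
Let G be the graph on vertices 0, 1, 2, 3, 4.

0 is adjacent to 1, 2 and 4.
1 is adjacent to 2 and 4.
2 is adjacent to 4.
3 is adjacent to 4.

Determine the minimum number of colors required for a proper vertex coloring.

4

0, 1, 2, 4 are pairwise adjacent (a clique of size 4), so at least 4 colors are needed.
A valid assignment using 4 colors: 0=c, 1=b, 2=d, 3=b, 4=a. Every edge joins two different colors.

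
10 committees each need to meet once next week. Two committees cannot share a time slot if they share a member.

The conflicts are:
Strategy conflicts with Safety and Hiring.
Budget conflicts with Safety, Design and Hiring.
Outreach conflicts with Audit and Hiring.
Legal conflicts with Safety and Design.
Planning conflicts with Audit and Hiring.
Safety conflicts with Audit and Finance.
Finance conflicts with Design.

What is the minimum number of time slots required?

The cycle Hiring-Outreach-Audit-Safety-Strategy-Hiring has odd length 5, so it cannot be 2-colored; at least 3 time slots are needed.
A valid assignment using 3 time slots: Strategy=2, Budget=2, Outreach=3, Legal=2, Planning=3, Safety=1, Audit=2, Finance=2, Design=1, Hiring=1. Every pair that conflicts lands in different time slots.

3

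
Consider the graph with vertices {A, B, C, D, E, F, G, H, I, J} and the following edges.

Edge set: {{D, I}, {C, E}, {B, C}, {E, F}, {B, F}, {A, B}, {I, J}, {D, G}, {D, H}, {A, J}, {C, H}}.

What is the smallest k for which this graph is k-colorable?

3

The cycle D-H-C-B-A-J-I-D has odd length 7, so it cannot be 2-colored; at least 3 colors are needed.
3 colors suffice: color 1 → {A, C, D, F}; color 2 → {B, E, G, H, I}; color 3 → {J}. Each edge has distinct colors on its endpoints.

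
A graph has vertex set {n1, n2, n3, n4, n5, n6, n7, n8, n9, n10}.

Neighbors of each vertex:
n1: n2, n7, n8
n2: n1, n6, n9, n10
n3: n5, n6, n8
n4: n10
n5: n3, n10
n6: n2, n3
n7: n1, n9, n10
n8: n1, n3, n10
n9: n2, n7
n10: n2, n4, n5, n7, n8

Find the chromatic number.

The cycle n8-n3-n6-n2-n10-n8 has odd length 5, so it cannot be 2-colored; at least 3 colors are needed.
A valid assignment using 3 colors: n1=1, n2=2, n3=1, n4=2, n5=2, n6=3, n7=2, n8=2, n9=1, n10=1. Every edge joins two different colors.

3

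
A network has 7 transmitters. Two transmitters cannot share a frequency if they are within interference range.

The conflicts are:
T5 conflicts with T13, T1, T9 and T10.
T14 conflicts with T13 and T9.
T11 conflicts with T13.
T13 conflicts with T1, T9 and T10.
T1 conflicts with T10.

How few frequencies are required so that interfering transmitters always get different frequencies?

T5, T13, T1, T10 are mutually in conflict, so at least 4 frequencies are needed.
4 frequencies suffice: frequency 1 → {T13}; frequency 2 → {T5, T14, T11}; frequency 3 → {T1, T9}; frequency 4 → {T10}. Every pair that conflicts lands in different frequencies.

4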